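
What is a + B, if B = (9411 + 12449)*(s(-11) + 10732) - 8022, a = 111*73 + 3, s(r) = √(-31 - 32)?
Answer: 234601604 + 65580*I*√7 ≈ 2.346e+8 + 1.7351e+5*I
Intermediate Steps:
s(r) = 3*I*√7 (s(r) = √(-63) = 3*I*√7)
a = 8106 (a = 8103 + 3 = 8106)
B = 234593498 + 65580*I*√7 (B = (9411 + 12449)*(3*I*√7 + 10732) - 8022 = 21860*(10732 + 3*I*√7) - 8022 = (234601520 + 65580*I*√7) - 8022 = 234593498 + 65580*I*√7 ≈ 2.3459e+8 + 1.7351e+5*I)
a + B = 8106 + (234593498 + 65580*I*√7) = 234601604 + 65580*I*√7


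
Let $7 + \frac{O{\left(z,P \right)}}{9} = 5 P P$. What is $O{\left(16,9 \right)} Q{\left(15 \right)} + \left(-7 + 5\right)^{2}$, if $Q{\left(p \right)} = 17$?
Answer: $60898$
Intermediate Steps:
$O{\left(z,P \right)} = -63 + 45 P^{2}$ ($O{\left(z,P \right)} = -63 + 9 \cdot 5 P P = -63 + 9 \cdot 5 P^{2} = -63 + 45 P^{2}$)
$O{\left(16,9 \right)} Q{\left(15 \right)} + \left(-7 + 5\right)^{2} = \left(-63 + 45 \cdot 9^{2}\right) 17 + \left(-7 + 5\right)^{2} = \left(-63 + 45 \cdot 81\right) 17 + \left(-2\right)^{2} = \left(-63 + 3645\right) 17 + 4 = 3582 \cdot 17 + 4 = 60894 + 4 = 60898$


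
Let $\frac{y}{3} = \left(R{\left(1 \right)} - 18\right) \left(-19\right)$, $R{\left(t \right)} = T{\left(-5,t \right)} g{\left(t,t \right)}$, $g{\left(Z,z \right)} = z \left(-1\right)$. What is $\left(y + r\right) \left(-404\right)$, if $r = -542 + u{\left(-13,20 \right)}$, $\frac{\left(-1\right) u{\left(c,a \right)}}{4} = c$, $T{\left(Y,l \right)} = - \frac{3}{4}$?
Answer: $-199273$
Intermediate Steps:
$g{\left(Z,z \right)} = - z$
$T{\left(Y,l \right)} = - \frac{3}{4}$ ($T{\left(Y,l \right)} = \left(-3\right) \frac{1}{4} = - \frac{3}{4}$)
$u{\left(c,a \right)} = - 4 c$
$R{\left(t \right)} = \frac{3 t}{4}$ ($R{\left(t \right)} = - \frac{3 \left(- t\right)}{4} = \frac{3 t}{4}$)
$y = \frac{3933}{4}$ ($y = 3 \left(\frac{3}{4} \cdot 1 - 18\right) \left(-19\right) = 3 \left(\frac{3}{4} - 18\right) \left(-19\right) = 3 \left(\left(- \frac{69}{4}\right) \left(-19\right)\right) = 3 \cdot \frac{1311}{4} = \frac{3933}{4} \approx 983.25$)
$r = -490$ ($r = -542 - -52 = -542 + 52 = -490$)
$\left(y + r\right) \left(-404\right) = \left(\frac{3933}{4} - 490\right) \left(-404\right) = \frac{1973}{4} \left(-404\right) = -199273$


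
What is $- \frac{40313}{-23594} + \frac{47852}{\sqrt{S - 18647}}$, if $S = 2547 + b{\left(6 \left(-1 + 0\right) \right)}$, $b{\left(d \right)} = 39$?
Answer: $\frac{40313}{23594} - \frac{47852 i \sqrt{16061}}{16061} \approx 1.7086 - 377.58 i$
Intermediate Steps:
$S = 2586$ ($S = 2547 + 39 = 2586$)
$- \frac{40313}{-23594} + \frac{47852}{\sqrt{S - 18647}} = - \frac{40313}{-23594} + \frac{47852}{\sqrt{2586 - 18647}} = \left(-40313\right) \left(- \frac{1}{23594}\right) + \frac{47852}{\sqrt{-16061}} = \frac{40313}{23594} + \frac{47852}{i \sqrt{16061}} = \frac{40313}{23594} + 47852 \left(- \frac{i \sqrt{16061}}{16061}\right) = \frac{40313}{23594} - \frac{47852 i \sqrt{16061}}{16061}$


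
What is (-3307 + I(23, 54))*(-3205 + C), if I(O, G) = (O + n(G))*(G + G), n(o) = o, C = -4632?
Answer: -39255533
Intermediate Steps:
I(O, G) = 2*G*(G + O) (I(O, G) = (O + G)*(G + G) = (G + O)*(2*G) = 2*G*(G + O))
(-3307 + I(23, 54))*(-3205 + C) = (-3307 + 2*54*(54 + 23))*(-3205 - 4632) = (-3307 + 2*54*77)*(-7837) = (-3307 + 8316)*(-7837) = 5009*(-7837) = -39255533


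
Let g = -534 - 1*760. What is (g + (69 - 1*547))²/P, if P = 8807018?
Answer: 1569992/4403509 ≈ 0.35653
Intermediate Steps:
g = -1294 (g = -534 - 760 = -1294)
(g + (69 - 1*547))²/P = (-1294 + (69 - 1*547))²/8807018 = (-1294 + (69 - 547))²*(1/8807018) = (-1294 - 478)²*(1/8807018) = (-1772)²*(1/8807018) = 3139984*(1/8807018) = 1569992/4403509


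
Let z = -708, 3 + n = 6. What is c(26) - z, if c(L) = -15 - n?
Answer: 690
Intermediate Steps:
n = 3 (n = -3 + 6 = 3)
c(L) = -18 (c(L) = -15 - 1*3 = -15 - 3 = -18)
c(26) - z = -18 - 1*(-708) = -18 + 708 = 690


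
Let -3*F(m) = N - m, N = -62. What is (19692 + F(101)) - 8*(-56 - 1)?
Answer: 60607/3 ≈ 20202.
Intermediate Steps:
F(m) = 62/3 + m/3 (F(m) = -(-62 - m)/3 = 62/3 + m/3)
(19692 + F(101)) - 8*(-56 - 1) = (19692 + (62/3 + (⅓)*101)) - 8*(-56 - 1) = (19692 + (62/3 + 101/3)) - 8*(-57) = (19692 + 163/3) + 456 = 59239/3 + 456 = 60607/3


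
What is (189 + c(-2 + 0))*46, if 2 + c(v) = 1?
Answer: 8648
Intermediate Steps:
c(v) = -1 (c(v) = -2 + 1 = -1)
(189 + c(-2 + 0))*46 = (189 - 1)*46 = 188*46 = 8648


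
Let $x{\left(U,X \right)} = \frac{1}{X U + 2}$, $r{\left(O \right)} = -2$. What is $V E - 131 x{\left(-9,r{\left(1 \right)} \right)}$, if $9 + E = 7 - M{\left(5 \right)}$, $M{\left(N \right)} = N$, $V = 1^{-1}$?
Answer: $- \frac{271}{20} \approx -13.55$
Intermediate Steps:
$V = 1$
$E = -7$ ($E = -9 + \left(7 - 5\right) = -9 + 2 = -7$)
$x{\left(U,X \right)} = \frac{1}{2 + U X}$ ($x{\left(U,X \right)} = \frac{1}{U X + 2} = \frac{1}{2 + U X}$)
$V E - 131 x{\left(-9,r{\left(1 \right)} \right)} = 1 \left(-7\right) - \frac{131}{2 - -18} = -7 - \frac{131}{2 + 18} = -7 - \frac{131}{20} = - \frac{271}{20}$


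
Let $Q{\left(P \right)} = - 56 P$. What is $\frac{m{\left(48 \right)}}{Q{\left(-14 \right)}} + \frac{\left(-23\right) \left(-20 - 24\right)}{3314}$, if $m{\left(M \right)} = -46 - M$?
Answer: $\frac{120473}{649544} \approx 0.18547$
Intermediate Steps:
$\frac{m{\left(48 \right)}}{Q{\left(-14 \right)}} + \frac{\left(-23\right) \left(-20 - 24\right)}{3314} = \frac{-46 - 48}{\left(-56\right) \left(-14\right)} + \frac{\left(-23\right) \left(-20 - 24\right)}{3314} = \frac{-46 - 48}{784} + \left(-23\right) \left(-44\right) \frac{1}{3314} = \left(-94\right) \frac{1}{784} + 1012 \cdot \frac{1}{3314} = - \frac{47}{392} + \frac{506}{1657} = \frac{120473}{649544}$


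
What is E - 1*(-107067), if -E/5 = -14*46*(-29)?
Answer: 13687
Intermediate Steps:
E = -93380 (E = -5*(-14*46)*(-29) = -(-3220)*(-29) = -5*18676 = -93380)
E - 1*(-107067) = -93380 - 1*(-107067) = -93380 + 107067 = 13687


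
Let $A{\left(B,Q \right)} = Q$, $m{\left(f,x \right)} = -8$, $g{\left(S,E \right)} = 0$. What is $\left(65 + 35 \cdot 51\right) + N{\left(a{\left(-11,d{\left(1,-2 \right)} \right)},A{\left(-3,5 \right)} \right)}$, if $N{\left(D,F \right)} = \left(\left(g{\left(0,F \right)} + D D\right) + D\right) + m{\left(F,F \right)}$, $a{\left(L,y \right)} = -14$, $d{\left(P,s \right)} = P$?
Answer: $2024$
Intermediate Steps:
$N{\left(D,F \right)} = -8 + D + D^{2}$ ($N{\left(D,F \right)} = \left(\left(0 + D D\right) + D\right) - 8 = \left(\left(0 + D^{2}\right) + D\right) - 8 = \left(D^{2} + D\right) - 8 = \left(D + D^{2}\right) - 8 = -8 + D + D^{2}$)
$\left(65 + 35 \cdot 51\right) + N{\left(a{\left(-11,d{\left(1,-2 \right)} \right)},A{\left(-3,5 \right)} \right)} = \left(65 + 35 \cdot 51\right) - \left(22 - 196\right) = \left(65 + 1785\right) - -174 = 1850 + 174 = 2024$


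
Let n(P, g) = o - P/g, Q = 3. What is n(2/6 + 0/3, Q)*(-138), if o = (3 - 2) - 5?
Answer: 1702/3 ≈ 567.33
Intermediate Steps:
o = -4 (o = 1 - 5 = -4)
n(P, g) = -4 - P/g
n(2/6 + 0/3, Q)*(-138) = (-4 - 1*(2/6 + 0/3)/3)*(-138) = (-4 - 1*(2*(1/6) + 0*(1/3))*1/3)*(-138) = (-4 - 1*(1/3 + 0)*1/3)*(-138) = (-4 - 1*1/3*1/3)*(-138) = (-4 - 1/9)*(-138) = -37/9*(-138) = 1702/3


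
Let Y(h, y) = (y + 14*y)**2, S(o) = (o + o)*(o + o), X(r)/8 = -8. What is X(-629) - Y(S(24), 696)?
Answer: -108993664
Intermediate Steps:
X(r) = -64 (X(r) = 8*(-8) = -64)
S(o) = 4*o**2 (S(o) = (2*o)*(2*o) = 4*o**2)
Y(h, y) = 225*y**2 (Y(h, y) = (15*y)**2 = 225*y**2)
X(-629) - Y(S(24), 696) = -64 - 225*696**2 = -64 - 225*484416 = -64 - 1*108993600 = -64 - 108993600 = -108993664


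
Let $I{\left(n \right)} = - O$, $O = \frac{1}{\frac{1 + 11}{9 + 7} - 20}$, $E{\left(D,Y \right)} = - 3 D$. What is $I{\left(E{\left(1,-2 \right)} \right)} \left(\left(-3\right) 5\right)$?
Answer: $- \frac{60}{77} \approx -0.77922$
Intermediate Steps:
$O = - \frac{4}{77}$ ($O = \frac{1}{\frac{12}{16} - 20} = \frac{1}{12 \cdot \frac{1}{16} - 20} = \frac{1}{\frac{3}{4} - 20} = \frac{1}{- \frac{77}{4}} = - \frac{4}{77} \approx -0.051948$)
$I{\left(n \right)} = \frac{4}{77}$ ($I{\left(n \right)} = \left(-1\right) \left(- \frac{4}{77}\right) = \frac{4}{77}$)
$I{\left(E{\left(1,-2 \right)} \right)} \left(\left(-3\right) 5\right) = \frac{4 \left(\left(-3\right) 5\right)}{77} = \frac{4}{77} \left(-15\right) = - \frac{60}{77}$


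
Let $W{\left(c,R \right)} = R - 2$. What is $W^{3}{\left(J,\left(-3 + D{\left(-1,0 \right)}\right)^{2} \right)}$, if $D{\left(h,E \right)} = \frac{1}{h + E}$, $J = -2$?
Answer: $2744$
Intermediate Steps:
$D{\left(h,E \right)} = \frac{1}{E + h}$
$W{\left(c,R \right)} = -2 + R$
$W^{3}{\left(J,\left(-3 + D{\left(-1,0 \right)}\right)^{2} \right)} = \left(-2 + \left(-3 + \frac{1}{0 - 1}\right)^{2}\right)^{3} = \left(-2 + \left(-3 + \frac{1}{-1}\right)^{2}\right)^{3} = \left(-2 + \left(-3 - 1\right)^{2}\right)^{3} = \left(-2 + \left(-4\right)^{2}\right)^{3} = \left(-2 + 16\right)^{3} = 14^{3} = 2744$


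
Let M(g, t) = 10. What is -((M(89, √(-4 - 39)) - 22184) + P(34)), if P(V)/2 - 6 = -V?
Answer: 22230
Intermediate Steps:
P(V) = 12 - 2*V (P(V) = 12 + 2*(-V) = 12 - 2*V)
-((M(89, √(-4 - 39)) - 22184) + P(34)) = -((10 - 22184) + (12 - 2*34)) = -(-22174 + (12 - 68)) = -(-22174 - 56) = -1*(-22230) = 22230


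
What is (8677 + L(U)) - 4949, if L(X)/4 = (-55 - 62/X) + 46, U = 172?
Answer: 158694/43 ≈ 3690.6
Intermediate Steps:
L(X) = -36 - 248/X (L(X) = 4*((-55 - 62/X) + 46) = 4*(-9 - 62/X) = -36 - 248/X)
(8677 + L(U)) - 4949 = (8677 + (-36 - 248/172)) - 4949 = (8677 + (-36 - 248*1/172)) - 4949 = (8677 + (-36 - 62/43)) - 4949 = (8677 - 1610/43) - 4949 = 371501/43 - 4949 = 158694/43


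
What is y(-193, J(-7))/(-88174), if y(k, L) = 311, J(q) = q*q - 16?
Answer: -311/88174 ≈ -0.0035271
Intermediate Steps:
J(q) = -16 + q² (J(q) = q² - 16 = -16 + q²)
y(-193, J(-7))/(-88174) = 311/(-88174) = 311*(-1/88174) = -311/88174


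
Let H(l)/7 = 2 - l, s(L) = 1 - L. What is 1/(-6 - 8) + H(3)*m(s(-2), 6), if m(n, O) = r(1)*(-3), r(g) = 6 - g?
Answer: 1469/14 ≈ 104.93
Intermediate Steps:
H(l) = 14 - 7*l (H(l) = 7*(2 - l) = 14 - 7*l)
m(n, O) = -15 (m(n, O) = (6 - 1*1)*(-3) = (6 - 1)*(-3) = 5*(-3) = -15)
1/(-6 - 8) + H(3)*m(s(-2), 6) = 1/(-6 - 8) + (14 - 7*3)*(-15) = 1/(-14) + (14 - 21)*(-15) = -1/14 - 7*(-15) = -1/14 + 105 = 1469/14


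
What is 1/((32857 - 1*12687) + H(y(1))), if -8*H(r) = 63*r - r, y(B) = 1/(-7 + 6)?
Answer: 4/80711 ≈ 4.9560e-5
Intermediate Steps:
y(B) = -1 (y(B) = 1/(-1) = -1)
H(r) = -31*r/4 (H(r) = -(63*r - r)/8 = -31*r/4)
1/((32857 - 1*12687) + H(y(1))) = 1/((32857 - 1*12687) - 31/4*(-1)) = 1/((32857 - 12687) + 31/4) = 1/(20170 + 31/4) = 1/(80711/4) = 4/80711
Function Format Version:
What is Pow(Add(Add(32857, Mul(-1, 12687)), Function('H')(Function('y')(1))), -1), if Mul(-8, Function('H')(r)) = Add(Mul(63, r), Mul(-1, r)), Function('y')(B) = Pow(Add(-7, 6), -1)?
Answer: Rational(4, 80711) ≈ 4.9560e-5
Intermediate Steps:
Function('y')(B) = -1 (Function('y')(B) = Pow(-1, -1) = -1)
Function('H')(r) = Mul(Rational(-31, 4), r) (Function('H')(r) = Mul(Rational(-1, 8), Add(Mul(63, r), Mul(-1, r))) = Mul(Rational(-1, 8), Mul(62, r)) = Mul(Rational(-31, 4), r))
Pow(Add(Add(32857, Mul(-1, 12687)), Function('H')(Function('y')(1))), -1) = Pow(Add(Add(32857, Mul(-1, 12687)), Mul(Rational(-31, 4), -1)), -1) = Pow(Add(Add(32857, -12687), Rational(31, 4)), -1) = Pow(Add(20170, Rational(31, 4)), -1) = Pow(Rational(80711, 4), -1) = Rational(4, 80711)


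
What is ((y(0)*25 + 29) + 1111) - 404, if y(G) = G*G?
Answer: 736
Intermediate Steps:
y(G) = G²
((y(0)*25 + 29) + 1111) - 404 = ((0²*25 + 29) + 1111) - 404 = ((0*25 + 29) + 1111) - 404 = ((0 + 29) + 1111) - 404 = (29 + 1111) - 404 = 1140 - 404 = 736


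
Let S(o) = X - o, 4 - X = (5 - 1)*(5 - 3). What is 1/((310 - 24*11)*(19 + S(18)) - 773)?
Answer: -1/911 ≈ -0.0010977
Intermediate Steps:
X = -4 (X = 4 - (5 - 1)*(5 - 3) = 4 - 4*2 = 4 - 1*8 = 4 - 8 = -4)
S(o) = -4 - o
1/((310 - 24*11)*(19 + S(18)) - 773) = 1/((310 - 24*11)*(19 + (-4 - 1*18)) - 773) = 1/((310 - 264)*(19 + (-4 - 18)) - 773) = 1/(46*(19 - 22) - 773) = 1/(46*(-3) - 773) = 1/(-138 - 773) = 1/(-911) = -1/911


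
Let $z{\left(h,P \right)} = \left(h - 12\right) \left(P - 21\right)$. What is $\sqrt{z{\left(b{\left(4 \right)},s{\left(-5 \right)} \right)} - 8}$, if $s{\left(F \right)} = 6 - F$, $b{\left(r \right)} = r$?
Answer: $6 \sqrt{2} \approx 8.4853$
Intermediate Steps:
$z{\left(h,P \right)} = \left(-21 + P\right) \left(-12 + h\right)$ ($z{\left(h,P \right)} = \left(-12 + h\right) \left(-21 + P\right) = \left(-21 + P\right) \left(-12 + h\right)$)
$\sqrt{z{\left(b{\left(4 \right)},s{\left(-5 \right)} \right)} - 8} = \sqrt{\left(252 - 84 - 12 \left(6 - -5\right) + \left(6 - -5\right) 4\right) - 8} = \sqrt{\left(252 - 84 - 12 \left(6 + 5\right) + \left(6 + 5\right) 4\right) - 8} = \sqrt{\left(252 - 84 - 132 + 11 \cdot 4\right) - 8} = \sqrt{\left(252 - 84 - 132 + 44\right) - 8} = \sqrt{80 - 8} = \sqrt{72} = 6 \sqrt{2}$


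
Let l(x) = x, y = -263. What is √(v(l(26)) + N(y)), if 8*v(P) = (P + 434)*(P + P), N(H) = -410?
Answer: 2*√645 ≈ 50.794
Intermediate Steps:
v(P) = P*(434 + P)/4 (v(P) = ((P + 434)*(P + P))/8 = ((434 + P)*(2*P))/8 = (2*P*(434 + P))/8 = P*(434 + P)/4)
√(v(l(26)) + N(y)) = √((¼)*26*(434 + 26) - 410) = √((¼)*26*460 - 410) = √(2990 - 410) = √2580 = 2*√645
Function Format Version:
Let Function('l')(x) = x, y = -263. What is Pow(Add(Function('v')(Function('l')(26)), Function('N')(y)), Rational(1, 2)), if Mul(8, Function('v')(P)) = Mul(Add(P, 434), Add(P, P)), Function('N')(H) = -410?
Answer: Mul(2, Pow(645, Rational(1, 2))) ≈ 50.794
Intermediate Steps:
Function('v')(P) = Mul(Rational(1, 4), P, Add(434, P)) (Function('v')(P) = Mul(Rational(1, 8), Mul(Add(P, 434), Add(P, P))) = Mul(Rational(1, 8), Mul(Add(434, P), Mul(2, P))) = Mul(Rational(1, 8), Mul(2, P, Add(434, P))) = Mul(Rational(1, 4), P, Add(434, P)))
Pow(Add(Function('v')(Function('l')(26)), Function('N')(y)), Rational(1, 2)) = Pow(Add(Mul(Rational(1, 4), 26, Add(434, 26)), -410), Rational(1, 2)) = Pow(Add(Mul(Rational(1, 4), 26, 460), -410), Rational(1, 2)) = Pow(Add(2990, -410), Rational(1, 2)) = Pow(2580, Rational(1, 2)) = Mul(2, Pow(645, Rational(1, 2)))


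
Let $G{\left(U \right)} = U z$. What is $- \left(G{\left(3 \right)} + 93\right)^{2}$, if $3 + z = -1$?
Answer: $-6561$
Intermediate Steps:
$z = -4$ ($z = -3 - 1 = -4$)
$G{\left(U \right)} = - 4 U$ ($G{\left(U \right)} = U \left(-4\right) = - 4 U$)
$- \left(G{\left(3 \right)} + 93\right)^{2} = - \left(\left(-4\right) 3 + 93\right)^{2} = - \left(-12 + 93\right)^{2} = - 81^{2} = \left(-1\right) 6561 = -6561$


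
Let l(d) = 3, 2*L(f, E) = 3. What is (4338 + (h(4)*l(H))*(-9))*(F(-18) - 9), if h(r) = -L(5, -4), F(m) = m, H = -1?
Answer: -236439/2 ≈ -1.1822e+5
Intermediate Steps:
L(f, E) = 3/2 (L(f, E) = (½)*3 = 3/2)
h(r) = -3/2 (h(r) = -1*3/2 = -3/2)
(4338 + (h(4)*l(H))*(-9))*(F(-18) - 9) = (4338 - 3/2*3*(-9))*(-18 - 9) = (4338 - 9/2*(-9))*(-27) = (4338 + 81/2)*(-27) = (8757/2)*(-27) = -236439/2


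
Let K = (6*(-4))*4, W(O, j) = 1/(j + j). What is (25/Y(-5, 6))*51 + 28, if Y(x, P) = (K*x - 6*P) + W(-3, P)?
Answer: 164512/5329 ≈ 30.871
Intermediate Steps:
W(O, j) = 1/(2*j)
K = -96 (K = -24*4 = -96)
Y(x, P) = 1/(2*P) - 96*x - 6*P (Y(x, P) = (-96*x - 6*P) + 1/(2*P) = 1/(2*P) - 96*x - 6*P)
(25/Y(-5, 6))*51 + 28 = (25/((½)/6 - 96*(-5) - 6*6))*51 + 28 = (25/((½)*(⅙) + 480 - 36))*51 + 28 = (25/(1/12 + 480 - 36))*51 + 28 = (25/(5329/12))*51 + 28 = (25*(12/5329))*51 + 28 = (300/5329)*51 + 28 = 15300/5329 + 28 = 164512/5329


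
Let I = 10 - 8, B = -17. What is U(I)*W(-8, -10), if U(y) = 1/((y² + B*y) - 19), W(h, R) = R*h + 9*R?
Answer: 10/49 ≈ 0.20408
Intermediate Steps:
W(h, R) = 9*R + R*h
I = 2
U(y) = 1/(-19 + y² - 17*y) (U(y) = 1/((y² - 17*y) - 19) = 1/(-19 + y² - 17*y))
U(I)*W(-8, -10) = (-10*(9 - 8))/(-19 + 2² - 17*2) = (-10*1)/(-19 + 4 - 34) = -10/(-49) = -1/49*(-10) = 10/49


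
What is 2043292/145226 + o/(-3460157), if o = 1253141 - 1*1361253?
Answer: 3542905895078/251252380241 ≈ 14.101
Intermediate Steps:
o = -108112 (o = 1253141 - 1361253 = -108112)
2043292/145226 + o/(-3460157) = 2043292/145226 - 108112/(-3460157) = 2043292*(1/145226) - 108112*(-1/3460157) = 1021646/72613 + 108112/3460157 = 3542905895078/251252380241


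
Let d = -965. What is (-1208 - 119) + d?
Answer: -2292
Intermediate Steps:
(-1208 - 119) + d = (-1208 - 119) - 965 = -1327 - 965 = -2292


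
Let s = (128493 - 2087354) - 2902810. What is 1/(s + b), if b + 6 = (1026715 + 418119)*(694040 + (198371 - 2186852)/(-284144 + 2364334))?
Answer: 1040095/1042972263211971308 ≈ 9.9724e-13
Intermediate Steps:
s = -4861671 (s = -1958861 - 2902810 = -4861671)
b = 1042977319811670053/1040095 (b = -6 + (1026715 + 418119)*(694040 + (198371 - 2186852)/(-284144 + 2364334)) = -6 + 1444834*(694040 - 1988481/2080190) = -6 + 1444834*(1443733079119/2080190) = -6 + 1042977319817910623/1040095 = 1042977319811670053/1040095 ≈ 1.0028e+12)
1/(s + b) = 1/(-4861671 + 1042977319811670053/1040095) = 1/(1042972263211971308/1040095) = 1040095/1042972263211971308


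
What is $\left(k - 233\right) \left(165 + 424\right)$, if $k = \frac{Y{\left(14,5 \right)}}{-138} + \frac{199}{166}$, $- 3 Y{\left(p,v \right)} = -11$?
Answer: $- \frac{2346006437}{17181} \approx -1.3655 \cdot 10^{5}$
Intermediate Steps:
$Y{\left(p,v \right)} = \frac{11}{3}$ ($Y{\left(p,v \right)} = \left(- \frac{1}{3}\right) \left(-11\right) = \frac{11}{3}$)
$k = \frac{20140}{17181}$ ($k = \frac{11}{3 \left(-138\right)} + \frac{199}{166} = \frac{11}{3} \left(- \frac{1}{138}\right) + 199 \cdot \frac{1}{166} = - \frac{11}{414} + \frac{199}{166} = \frac{20140}{17181} \approx 1.1722$)
$\left(k - 233\right) \left(165 + 424\right) = \left(\frac{20140}{17181} - 233\right) \left(165 + 424\right) = \left(- \frac{3983033}{17181}\right) 589 = - \frac{2346006437}{17181}$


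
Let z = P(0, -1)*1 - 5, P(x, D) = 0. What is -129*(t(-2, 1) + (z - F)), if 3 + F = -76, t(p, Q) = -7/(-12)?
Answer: -38485/4 ≈ -9621.3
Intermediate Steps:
t(p, Q) = 7/12 (t(p, Q) = -7*(-1/12) = 7/12)
z = -5 (z = 0*1 - 5 = 0 - 5 = -5)
F = -79 (F = -3 - 76 = -79)
-129*(t(-2, 1) + (z - F)) = -129*(7/12 + (-5 - 1*(-79))) = -129*(7/12 + (-5 + 79)) = -129*(7/12 + 74) = -129*895/12 = -38485/4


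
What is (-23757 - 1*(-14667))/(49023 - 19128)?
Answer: -606/1993 ≈ -0.30406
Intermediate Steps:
(-23757 - 1*(-14667))/(49023 - 19128) = (-23757 + 14667)/29895 = -9090*1/29895 = -606/1993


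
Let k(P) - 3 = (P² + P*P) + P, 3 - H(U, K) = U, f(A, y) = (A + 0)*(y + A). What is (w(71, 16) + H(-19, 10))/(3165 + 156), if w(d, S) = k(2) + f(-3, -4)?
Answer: 56/3321 ≈ 0.016862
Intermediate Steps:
f(A, y) = A*(A + y)
H(U, K) = 3 - U
k(P) = 3 + P + 2*P² (k(P) = 3 + ((P² + P*P) + P) = 3 + ((P² + P²) + P) = 3 + (2*P² + P) = 3 + (P + 2*P²) = 3 + P + 2*P²)
w(d, S) = 34 (w(d, S) = (3 + 2 + 2*2²) - 3*(-3 - 4) = (3 + 2 + 2*4) - 3*(-7) = (3 + 2 + 8) + 21 = 13 + 21 = 34)
(w(71, 16) + H(-19, 10))/(3165 + 156) = (34 + (3 - 1*(-19)))/(3165 + 156) = (34 + (3 + 19))/3321 = (34 + 22)*(1/3321) = 56*(1/3321) = 56/3321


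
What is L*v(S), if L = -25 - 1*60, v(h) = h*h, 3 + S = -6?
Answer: -6885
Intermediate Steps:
S = -9 (S = -3 - 6 = -9)
v(h) = h²
L = -85 (L = -25 - 60 = -85)
L*v(S) = -85*(-9)² = -85*81 = -6885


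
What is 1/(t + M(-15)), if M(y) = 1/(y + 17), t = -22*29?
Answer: -2/1275 ≈ -0.0015686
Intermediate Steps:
t = -638
M(y) = 1/(17 + y)
1/(t + M(-15)) = 1/(-638 + 1/(17 - 15)) = 1/(-638 + 1/2) = 1/(-638 + ½) = 1/(-1275/2) = -2/1275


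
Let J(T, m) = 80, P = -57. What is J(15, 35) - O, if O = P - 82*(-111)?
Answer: -8965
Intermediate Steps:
O = 9045 (O = -57 - 82*(-111) = -57 + 9102 = 9045)
J(15, 35) - O = 80 - 1*9045 = 80 - 9045 = -8965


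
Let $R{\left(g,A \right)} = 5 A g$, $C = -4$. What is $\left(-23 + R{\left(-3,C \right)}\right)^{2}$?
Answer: $1369$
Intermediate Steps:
$R{\left(g,A \right)} = 5 A g$
$\left(-23 + R{\left(-3,C \right)}\right)^{2} = \left(-23 + 5 \left(-4\right) \left(-3\right)\right)^{2} = \left(-23 + 60\right)^{2} = 37^{2} = 1369$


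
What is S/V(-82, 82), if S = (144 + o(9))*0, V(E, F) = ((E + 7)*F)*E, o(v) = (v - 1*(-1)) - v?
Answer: 0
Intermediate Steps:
o(v) = 1 (o(v) = (v + 1) - v = (1 + v) - v = 1)
V(E, F) = E*F*(7 + E) (V(E, F) = ((7 + E)*F)*E = (F*(7 + E))*E = E*F*(7 + E))
S = 0 (S = (144 + 1)*0 = 145*0 = 0)
S/V(-82, 82) = 0/((-82*82*(7 - 82))) = 0/((-82*82*(-75))) = 0/504300 = 0*(1/504300) = 0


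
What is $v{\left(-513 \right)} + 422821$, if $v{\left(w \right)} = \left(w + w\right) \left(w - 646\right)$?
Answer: $1611955$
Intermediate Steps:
$v{\left(w \right)} = 2 w \left(-646 + w\right)$
$v{\left(-513 \right)} + 422821 = 2 \left(-513\right) \left(-646 - 513\right) + 422821 = 2 \left(-513\right) \left(-1159\right) + 422821 = 1189134 + 422821 = 1611955$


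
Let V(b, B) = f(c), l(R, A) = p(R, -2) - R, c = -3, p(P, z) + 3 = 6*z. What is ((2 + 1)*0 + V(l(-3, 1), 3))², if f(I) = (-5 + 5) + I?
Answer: 9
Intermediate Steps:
p(P, z) = -3 + 6*z
l(R, A) = -15 - R (l(R, A) = (-3 + 6*(-2)) - R = (-3 - 12) - R = -15 - R)
f(I) = I (f(I) = 0 + I = I)
V(b, B) = -3
((2 + 1)*0 + V(l(-3, 1), 3))² = ((2 + 1)*0 - 3)² = (3*0 - 3)² = (0 - 3)² = (-3)² = 9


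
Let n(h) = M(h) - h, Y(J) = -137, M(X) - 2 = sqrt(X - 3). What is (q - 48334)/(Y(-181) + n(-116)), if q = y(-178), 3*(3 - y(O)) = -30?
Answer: 306033/160 + 16107*I*sqrt(119)/160 ≈ 1912.7 + 1098.2*I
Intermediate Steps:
M(X) = 2 + sqrt(-3 + X) (M(X) = 2 + sqrt(X - 3) = 2 + sqrt(-3 + X))
y(O) = 13 (y(O) = 3 - 1/3*(-30) = 3 + 10 = 13)
n(h) = 2 + sqrt(-3 + h) - h (n(h) = (2 + sqrt(-3 + h)) - h = 2 + sqrt(-3 + h) - h)
q = 13
(q - 48334)/(Y(-181) + n(-116)) = (13 - 48334)/(-137 + (2 + sqrt(-3 - 116) - 1*(-116))) = -48321/(-137 + (2 + sqrt(-119) + 116)) = -48321/(-137 + (2 + I*sqrt(119) + 116)) = -48321/(-137 + (118 + I*sqrt(119))) = -48321/(-19 + I*sqrt(119))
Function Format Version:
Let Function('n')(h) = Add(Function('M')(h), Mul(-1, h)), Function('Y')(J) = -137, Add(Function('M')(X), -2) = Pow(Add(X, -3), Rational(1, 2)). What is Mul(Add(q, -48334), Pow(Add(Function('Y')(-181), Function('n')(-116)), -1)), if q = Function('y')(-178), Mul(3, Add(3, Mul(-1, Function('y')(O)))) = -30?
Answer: Add(Rational(306033, 160), Mul(Rational(16107, 160), I, Pow(119, Rational(1, 2)))) ≈ Add(1912.7, Mul(1098.2, I))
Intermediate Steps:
Function('M')(X) = Add(2, Pow(Add(-3, X), Rational(1, 2))) (Function('M')(X) = Add(2, Pow(Add(X, -3), Rational(1, 2))) = Add(2, Pow(Add(-3, X), Rational(1, 2))))
Function('y')(O) = 13 (Function('y')(O) = Add(3, Mul(Rational(-1, 3), -30)) = Add(3, 10) = 13)
Function('n')(h) = Add(2, Pow(Add(-3, h), Rational(1, 2)), Mul(-1, h)) (Function('n')(h) = Add(Add(2, Pow(Add(-3, h), Rational(1, 2))), Mul(-1, h)) = Add(2, Pow(Add(-3, h), Rational(1, 2)), Mul(-1, h)))
q = 13
Mul(Add(q, -48334), Pow(Add(Function('Y')(-181), Function('n')(-116)), -1)) = Mul(Add(13, -48334), Pow(Add(-137, Add(2, Pow(Add(-3, -116), Rational(1, 2)), Mul(-1, -116))), -1)) = Mul(-48321, Pow(Add(-137, Add(2, Pow(-119, Rational(1, 2)), 116)), -1)) = Mul(-48321, Pow(Add(-137, Add(2, Mul(I, Pow(119, Rational(1, 2))), 116)), -1)) = Mul(-48321, Pow(Add(-137, Add(118, Mul(I, Pow(119, Rational(1, 2))))), -1)) = Mul(-48321, Pow(Add(-19, Mul(I, Pow(119, Rational(1, 2)))), -1))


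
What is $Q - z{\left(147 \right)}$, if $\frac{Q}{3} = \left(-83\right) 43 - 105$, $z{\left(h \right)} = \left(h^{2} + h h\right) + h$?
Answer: $-54387$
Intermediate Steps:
$z{\left(h \right)} = h + 2 h^{2}$ ($z{\left(h \right)} = \left(h^{2} + h^{2}\right) + h = 2 h^{2} + h = h + 2 h^{2}$)
$Q = -11022$ ($Q = 3 \left(\left(-83\right) 43 - 105\right) = 3 \left(-3569 - 105\right) = 3 \left(-3674\right) = -11022$)
$Q - z{\left(147 \right)} = -11022 - 147 \left(1 + 2 \cdot 147\right) = -11022 - 147 \left(1 + 294\right) = -11022 - 147 \cdot 295 = -11022 - 43365 = -54387$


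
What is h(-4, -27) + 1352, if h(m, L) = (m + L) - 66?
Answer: 1255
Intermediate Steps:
h(m, L) = -66 + L + m (h(m, L) = (L + m) - 66 = -66 + L + m)
h(-4, -27) + 1352 = (-66 - 27 - 4) + 1352 = -97 + 1352 = 1255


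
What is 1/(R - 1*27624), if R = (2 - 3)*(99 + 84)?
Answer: -1/27807 ≈ -3.5962e-5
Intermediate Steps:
R = -183 (R = -1*183 = -183)
1/(R - 1*27624) = 1/(-183 - 1*27624) = 1/(-183 - 27624) = 1/(-27807) = -1/27807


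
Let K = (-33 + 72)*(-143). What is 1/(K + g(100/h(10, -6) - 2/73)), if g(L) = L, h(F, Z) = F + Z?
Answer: -73/405298 ≈ -0.00018011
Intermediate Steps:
K = -5577 (K = 39*(-143) = -5577)
1/(K + g(100/h(10, -6) - 2/73)) = 1/(-5577 + (100/(10 - 6) - 2/73)) = 1/(-5577 + (100/4 - 2*1/73)) = 1/(-5577 + (100*(¼) - 2/73)) = 1/(-5577 + (25 - 2/73)) = 1/(-5577 + 1823/73) = 1/(-405298/73) = -73/405298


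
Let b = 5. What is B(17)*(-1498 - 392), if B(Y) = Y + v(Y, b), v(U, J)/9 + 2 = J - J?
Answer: 1890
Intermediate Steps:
v(U, J) = -18 (v(U, J) = -18 + 9*(J - J) = -18 + 9*0 = -18 + 0 = -18)
B(Y) = -18 + Y (B(Y) = Y - 18 = -18 + Y)
B(17)*(-1498 - 392) = (-18 + 17)*(-1498 - 392) = -1*(-1890) = 1890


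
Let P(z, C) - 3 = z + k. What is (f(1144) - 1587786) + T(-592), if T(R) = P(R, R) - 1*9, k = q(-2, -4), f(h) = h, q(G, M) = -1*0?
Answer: -1587240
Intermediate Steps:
q(G, M) = 0
k = 0
P(z, C) = 3 + z (P(z, C) = 3 + (z + 0) = 3 + z)
T(R) = -6 + R (T(R) = (3 + R) - 1*9 = (3 + R) - 9 = -6 + R)
(f(1144) - 1587786) + T(-592) = (1144 - 1587786) + (-6 - 592) = -1586642 - 598 = -1587240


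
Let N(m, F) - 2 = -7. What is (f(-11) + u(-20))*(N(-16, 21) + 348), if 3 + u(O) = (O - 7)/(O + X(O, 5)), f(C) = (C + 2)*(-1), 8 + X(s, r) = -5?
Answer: 25725/11 ≈ 2338.6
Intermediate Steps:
X(s, r) = -13 (X(s, r) = -8 - 5 = -13)
f(C) = -2 - C (f(C) = (2 + C)*(-1) = -2 - C)
u(O) = -3 + (-7 + O)/(-13 + O) (u(O) = -3 + (O - 7)/(O - 13) = -3 + (-7 + O)/(-13 + O))
N(m, F) = -5 (N(m, F) = 2 - 7 = -5)
(f(-11) + u(-20))*(N(-16, 21) + 348) = ((-2 - 1*(-11)) + 2*(16 - 1*(-20))/(-13 - 20))*(-5 + 348) = ((-2 + 11) + 2*(16 + 20)/(-33))*343 = (9 + 2*(-1/33)*36)*343 = (9 - 24/11)*343 = (75/11)*343 = 25725/11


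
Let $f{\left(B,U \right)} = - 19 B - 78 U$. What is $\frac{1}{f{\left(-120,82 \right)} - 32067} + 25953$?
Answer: $\frac{939057398}{36183} \approx 25953.0$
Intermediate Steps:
$f{\left(B,U \right)} = - 78 U - 19 B$
$\frac{1}{f{\left(-120,82 \right)} - 32067} + 25953 = \frac{1}{\left(\left(-78\right) 82 - -2280\right) - 32067} + 25953 = \frac{1}{\left(-6396 + 2280\right) - 32067} + 25953 = \frac{1}{-4116 - 32067} + 25953 = \frac{1}{-36183} + 25953 = - \frac{1}{36183} + 25953 = \frac{939057398}{36183}$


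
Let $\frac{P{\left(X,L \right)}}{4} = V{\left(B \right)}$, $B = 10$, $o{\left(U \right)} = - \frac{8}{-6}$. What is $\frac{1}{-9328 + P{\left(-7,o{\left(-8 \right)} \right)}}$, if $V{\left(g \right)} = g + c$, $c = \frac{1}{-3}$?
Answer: $- \frac{3}{27868} \approx -0.00010765$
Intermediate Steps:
$o{\left(U \right)} = \frac{4}{3}$ ($o{\left(U \right)} = \left(-8\right) \left(- \frac{1}{6}\right) = \frac{4}{3}$)
$c = - \frac{1}{3} \approx -0.33333$
$V{\left(g \right)} = - \frac{1}{3} + g$ ($V{\left(g \right)} = g - \frac{1}{3} = - \frac{1}{3} + g$)
$P{\left(X,L \right)} = \frac{116}{3}$ ($P{\left(X,L \right)} = 4 \left(- \frac{1}{3} + 10\right) = 4 \cdot \frac{29}{3} = \frac{116}{3}$)
$\frac{1}{-9328 + P{\left(-7,o{\left(-8 \right)} \right)}} = \frac{1}{-9328 + \frac{116}{3}} = \frac{1}{- \frac{27868}{3}} = - \frac{3}{27868}$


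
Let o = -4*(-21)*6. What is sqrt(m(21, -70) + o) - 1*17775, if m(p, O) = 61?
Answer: -17775 + sqrt(565) ≈ -17751.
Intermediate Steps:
o = 504 (o = 84*6 = 504)
sqrt(m(21, -70) + o) - 1*17775 = sqrt(61 + 504) - 1*17775 = sqrt(565) - 17775 = -17775 + sqrt(565)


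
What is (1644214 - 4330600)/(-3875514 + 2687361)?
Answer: 895462/396051 ≈ 2.2610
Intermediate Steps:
(1644214 - 4330600)/(-3875514 + 2687361) = -2686386/(-1188153) = -2686386*(-1/1188153) = 895462/396051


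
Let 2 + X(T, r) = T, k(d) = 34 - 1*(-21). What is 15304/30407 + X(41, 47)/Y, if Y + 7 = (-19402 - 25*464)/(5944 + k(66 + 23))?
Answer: -461302819/170735305 ≈ -2.7019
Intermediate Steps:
k(d) = 55 (k(d) = 34 + 21 = 55)
X(T, r) = -2 + T
Y = -72995/5999 (Y = -7 + (-19402 - 25*464)/(5944 + 55) = -7 + (-19402 - 11600)/5999 = -7 - 31002*1/5999 = -7 - 31002/5999 = -72995/5999 ≈ -12.168)
15304/30407 + X(41, 47)/Y = 15304/30407 + (-2 + 41)/(-72995/5999) = 15304*(1/30407) + 39*(-5999/72995) = 15304/30407 - 17997/5615 = -461302819/170735305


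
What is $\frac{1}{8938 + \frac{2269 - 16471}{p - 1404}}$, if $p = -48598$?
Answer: $\frac{25001}{223466039} \approx 0.00011188$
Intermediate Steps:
$\frac{1}{8938 + \frac{2269 - 16471}{p - 1404}} = \frac{1}{8938 + \frac{2269 - 16471}{-48598 - 1404}} = \frac{1}{8938 - \frac{14202}{-50002}} = \frac{1}{8938 - - \frac{7101}{25001}} = \frac{1}{8938 + \frac{7101}{25001}} = \frac{1}{\frac{223466039}{25001}} = \frac{25001}{223466039}$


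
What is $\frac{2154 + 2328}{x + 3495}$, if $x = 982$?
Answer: $\frac{4482}{4477} \approx 1.0011$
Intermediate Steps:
$\frac{2154 + 2328}{x + 3495} = \frac{2154 + 2328}{982 + 3495} = \frac{4482}{4477}$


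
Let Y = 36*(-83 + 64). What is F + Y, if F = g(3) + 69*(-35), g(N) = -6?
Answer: -3105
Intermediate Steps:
Y = -684 (Y = 36*(-19) = -684)
F = -2421 (F = -6 + 69*(-35) = -6 - 2415 = -2421)
F + Y = -2421 - 684 = -3105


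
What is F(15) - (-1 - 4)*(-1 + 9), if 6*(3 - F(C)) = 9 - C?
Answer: 44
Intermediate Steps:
F(C) = 3/2 + C/6 (F(C) = 3 - (9 - C)/6 = 3 + (-3/2 + C/6) = 3/2 + C/6)
F(15) - (-1 - 4)*(-1 + 9) = (3/2 + (⅙)*15) - (-1 - 4)*(-1 + 9) = (3/2 + 5/2) - (-5)*8 = 4 - 1*(-40) = 4 + 40 = 44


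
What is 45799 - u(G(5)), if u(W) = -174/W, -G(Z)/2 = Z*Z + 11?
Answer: 549559/12 ≈ 45797.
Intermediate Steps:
G(Z) = -22 - 2*Z² (G(Z) = -2*(Z*Z + 11) = -2*(Z² + 11) = -2*(11 + Z²) = -22 - 2*Z²)
45799 - u(G(5)) = 45799 - (-174)/(-22 - 2*5²) = 45799 - (-174)/(-22 - 2*25) = 45799 - (-174)/(-22 - 50) = 45799 - (-174)/(-72) = 45799 - (-174)*(-1)/72 = 45799 - 1*29/12 = 45799 - 29/12 = 549559/12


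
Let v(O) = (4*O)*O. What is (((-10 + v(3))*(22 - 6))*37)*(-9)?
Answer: -138528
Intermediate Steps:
v(O) = 4*O²
(((-10 + v(3))*(22 - 6))*37)*(-9) = (((-10 + 4*3²)*(22 - 6))*37)*(-9) = (((-10 + 4*9)*16)*37)*(-9) = (((-10 + 36)*16)*37)*(-9) = ((26*16)*37)*(-9) = (416*37)*(-9) = 15392*(-9) = -138528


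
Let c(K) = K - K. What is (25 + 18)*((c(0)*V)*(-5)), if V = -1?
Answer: 0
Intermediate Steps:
c(K) = 0
(25 + 18)*((c(0)*V)*(-5)) = (25 + 18)*((0*(-1))*(-5)) = 43*(0*(-5)) = 43*0 = 0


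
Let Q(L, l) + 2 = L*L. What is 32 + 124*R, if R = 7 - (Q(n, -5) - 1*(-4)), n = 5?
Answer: -2448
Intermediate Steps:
Q(L, l) = -2 + L² (Q(L, l) = -2 + L*L = -2 + L²)
R = -20 (R = 7 - ((-2 + 5²) - 1*(-4)) = 7 - ((-2 + 25) + 4) = 7 - (23 + 4) = 7 - 1*27 = 7 - 27 = -20)
32 + 124*R = 32 + 124*(-20) = 32 - 2480 = -2448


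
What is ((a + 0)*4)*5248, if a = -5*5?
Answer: -524800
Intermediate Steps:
a = -25
((a + 0)*4)*5248 = ((-25 + 0)*4)*5248 = -25*4*5248 = -100*5248 = -524800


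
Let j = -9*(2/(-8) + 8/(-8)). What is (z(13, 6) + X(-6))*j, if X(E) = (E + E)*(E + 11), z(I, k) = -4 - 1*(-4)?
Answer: -675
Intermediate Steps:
z(I, k) = 0 (z(I, k) = -4 + 4 = 0)
j = 45/4 (j = -9*(2*(-⅛) + 8*(-⅛)) = -9*(-¼ - 1) = -9*(-5/4) = 45/4 ≈ 11.250)
X(E) = 2*E*(11 + E) (X(E) = (2*E)*(11 + E) = 2*E*(11 + E))
(z(13, 6) + X(-6))*j = (0 + 2*(-6)*(11 - 6))*(45/4) = (0 + 2*(-6)*5)*(45/4) = (0 - 60)*(45/4) = -60*45/4 = -675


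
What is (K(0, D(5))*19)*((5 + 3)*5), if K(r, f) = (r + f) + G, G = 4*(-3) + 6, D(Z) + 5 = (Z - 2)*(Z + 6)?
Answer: 16720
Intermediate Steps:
D(Z) = -5 + (-2 + Z)*(6 + Z) (D(Z) = -5 + (Z - 2)*(Z + 6) = -5 + (-2 + Z)*(6 + Z))
G = -6 (G = -12 + 6 = -6)
K(r, f) = -6 + f + r (K(r, f) = (r + f) - 6 = (f + r) - 6 = -6 + f + r)
(K(0, D(5))*19)*((5 + 3)*5) = ((-6 + (-17 + 5² + 4*5) + 0)*19)*((5 + 3)*5) = ((-6 + (-17 + 25 + 20) + 0)*19)*(8*5) = ((-6 + 28 + 0)*19)*40 = (22*19)*40 = 418*40 = 16720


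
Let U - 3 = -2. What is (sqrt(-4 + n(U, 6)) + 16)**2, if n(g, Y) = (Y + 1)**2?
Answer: 301 + 96*sqrt(5) ≈ 515.66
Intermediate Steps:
U = 1 (U = 3 - 2 = 1)
n(g, Y) = (1 + Y)**2
(sqrt(-4 + n(U, 6)) + 16)**2 = (sqrt(-4 + (1 + 6)**2) + 16)**2 = (sqrt(-4 + 7**2) + 16)**2 = (sqrt(-4 + 49) + 16)**2 = (sqrt(45) + 16)**2 = (3*sqrt(5) + 16)**2 = (16 + 3*sqrt(5))**2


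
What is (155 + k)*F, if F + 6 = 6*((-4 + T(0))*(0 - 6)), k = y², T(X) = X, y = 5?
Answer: 24840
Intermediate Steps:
k = 25 (k = 5² = 25)
F = 138 (F = -6 + 6*((-4 + 0)*(0 - 6)) = -6 + 6*(-4*(-6)) = -6 + 6*24 = -6 + 144 = 138)
(155 + k)*F = (155 + 25)*138 = 180*138 = 24840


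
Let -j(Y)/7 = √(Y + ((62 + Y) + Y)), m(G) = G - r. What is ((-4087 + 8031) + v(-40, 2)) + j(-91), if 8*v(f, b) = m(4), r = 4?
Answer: 3944 - 7*I*√211 ≈ 3944.0 - 101.68*I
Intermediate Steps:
m(G) = -4 + G (m(G) = G - 1*4 = G - 4 = -4 + G)
j(Y) = -7*√(62 + 3*Y) (j(Y) = -7*√(Y + ((62 + Y) + Y)) = -7*√(Y + (62 + 2*Y)) = -7*√(62 + 3*Y))
v(f, b) = 0 (v(f, b) = (-4 + 4)/8 = (⅛)*0 = 0)
((-4087 + 8031) + v(-40, 2)) + j(-91) = ((-4087 + 8031) + 0) - 7*√(62 + 3*(-91)) = (3944 + 0) - 7*√(62 - 273) = 3944 - 7*I*√211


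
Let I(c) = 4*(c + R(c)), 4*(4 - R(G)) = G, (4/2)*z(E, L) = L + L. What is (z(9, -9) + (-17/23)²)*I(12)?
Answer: -232544/529 ≈ -439.59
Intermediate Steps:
z(E, L) = L (z(E, L) = (L + L)/2 = (2*L)/2 = L)
R(G) = 4 - G/4
I(c) = 16 + 3*c (I(c) = 4*(c + (4 - c/4)) = 4*(4 + 3*c/4) = 16 + 3*c)
(z(9, -9) + (-17/23)²)*I(12) = (-9 + (-17/23)²)*(16 + 3*12) = (-9 + (-17*1/23)²)*(16 + 36) = (-9 + (-17/23)²)*52 = (-9 + 289/529)*52 = -4472/529*52 = -232544/529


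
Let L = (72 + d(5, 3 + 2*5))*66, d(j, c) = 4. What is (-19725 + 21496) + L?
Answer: 6787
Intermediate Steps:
L = 5016 (L = (72 + 4)*66 = 76*66 = 5016)
(-19725 + 21496) + L = (-19725 + 21496) + 5016 = 1771 + 5016 = 6787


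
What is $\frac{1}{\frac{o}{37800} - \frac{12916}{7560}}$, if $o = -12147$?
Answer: $- \frac{5400}{10961} \approx -0.49266$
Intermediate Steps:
$\frac{1}{\frac{o}{37800} - \frac{12916}{7560}} = \frac{1}{- \frac{12147}{37800} - \frac{12916}{7560}} = \frac{1}{\left(-12147\right) \frac{1}{37800} - \frac{3229}{1890}} = \frac{1}{- \frac{4049}{12600} - \frac{3229}{1890}} = \frac{1}{- \frac{10961}{5400}} = - \frac{5400}{10961}$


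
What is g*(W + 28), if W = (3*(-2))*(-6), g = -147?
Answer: -9408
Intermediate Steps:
W = 36 (W = -6*(-6) = 36)
g*(W + 28) = -147*(36 + 28) = -147*64 = -9408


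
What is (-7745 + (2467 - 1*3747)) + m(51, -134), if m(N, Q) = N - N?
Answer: -9025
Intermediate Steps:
m(N, Q) = 0
(-7745 + (2467 - 1*3747)) + m(51, -134) = (-7745 + (2467 - 1*3747)) + 0 = (-7745 + (2467 - 3747)) + 0 = (-7745 - 1280) + 0 = -9025 + 0 = -9025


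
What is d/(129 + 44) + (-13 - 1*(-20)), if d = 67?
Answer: 1278/173 ≈ 7.3873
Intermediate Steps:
d/(129 + 44) + (-13 - 1*(-20)) = 67/(129 + 44) + (-13 - 1*(-20)) = 67/173 + (-13 + 20) = 67*(1/173) + 7 = 67/173 + 7 = 1278/173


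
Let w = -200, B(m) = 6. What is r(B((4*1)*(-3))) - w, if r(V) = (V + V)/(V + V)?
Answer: 201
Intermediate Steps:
r(V) = 1 (r(V) = (2*V)/((2*V)) = (2*V)*(1/(2*V)) = 1)
r(B((4*1)*(-3))) - w = 1 - 1*(-200) = 1 + 200 = 201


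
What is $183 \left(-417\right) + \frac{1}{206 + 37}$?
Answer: $- \frac{18543572}{243} \approx -76311.0$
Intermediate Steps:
$183 \left(-417\right) + \frac{1}{206 + 37} = -76311 + \frac{1}{243} = - \frac{18543572}{243}$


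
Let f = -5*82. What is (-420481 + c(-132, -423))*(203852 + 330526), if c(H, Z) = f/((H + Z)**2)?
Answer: -4614128181728962/20535 ≈ -2.2470e+11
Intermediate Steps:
f = -410
c(H, Z) = -410/(H + Z)**2
(-420481 + c(-132, -423))*(203852 + 330526) = (-420481 - 410/(-132 - 423)**2)*(203852 + 330526) = (-420481 - 410/(-555)**2)*534378 = (-420481 - 410*1/308025)*534378 = (-420481 - 82/61605)*534378 = -25903732087/61605*534378 = -4614128181728962/20535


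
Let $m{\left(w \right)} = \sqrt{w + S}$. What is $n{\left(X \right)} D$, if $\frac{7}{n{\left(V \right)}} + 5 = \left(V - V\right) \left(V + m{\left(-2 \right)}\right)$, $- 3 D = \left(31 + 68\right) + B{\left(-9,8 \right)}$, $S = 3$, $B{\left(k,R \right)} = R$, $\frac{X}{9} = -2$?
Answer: $\frac{749}{15} \approx 49.933$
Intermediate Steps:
$X = -18$ ($X = 9 \left(-2\right) = -18$)
$m{\left(w \right)} = \sqrt{3 + w}$ ($m{\left(w \right)} = \sqrt{w + 3} = \sqrt{3 + w}$)
$D = - \frac{107}{3}$ ($D = - \frac{\left(31 + 68\right) + 8}{3} = - \frac{99 + 8}{3} = \left(- \frac{1}{3}\right) 107 = - \frac{107}{3} \approx -35.667$)
$n{\left(V \right)} = - \frac{7}{5}$ ($n{\left(V \right)} = \frac{7}{-5 + \left(V - V\right) \left(V + \sqrt{3 - 2}\right)} = \frac{7}{-5 + 0 \left(V + \sqrt{1}\right)} = \frac{7}{-5 + 0 \left(V + 1\right)} = \frac{7}{-5 + 0 \left(1 + V\right)} = \frac{7}{-5 + 0} = \frac{7}{-5} = 7 \left(- \frac{1}{5}\right) = - \frac{7}{5}$)
$n{\left(X \right)} D = \left(- \frac{7}{5}\right) \left(- \frac{107}{3}\right) = \frac{749}{15}$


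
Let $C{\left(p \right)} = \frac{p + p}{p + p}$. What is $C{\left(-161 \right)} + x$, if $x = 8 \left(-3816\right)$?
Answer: $-30527$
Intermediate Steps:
$x = -30528$
$C{\left(p \right)} = 1$ ($C{\left(p \right)} = \frac{2 p}{2 p} = 2 p \frac{1}{2 p} = 1$)
$C{\left(-161 \right)} + x = 1 - 30528 = -30527$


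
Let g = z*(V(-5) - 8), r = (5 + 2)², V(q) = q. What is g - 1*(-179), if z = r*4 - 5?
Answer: -2304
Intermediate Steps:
r = 49 (r = 7² = 49)
z = 191 (z = 49*4 - 5 = 196 - 5 = 191)
g = -2483 (g = 191*(-5 - 8) = 191*(-13) = -2483)
g - 1*(-179) = -2483 - 1*(-179) = -2483 + 179 = -2304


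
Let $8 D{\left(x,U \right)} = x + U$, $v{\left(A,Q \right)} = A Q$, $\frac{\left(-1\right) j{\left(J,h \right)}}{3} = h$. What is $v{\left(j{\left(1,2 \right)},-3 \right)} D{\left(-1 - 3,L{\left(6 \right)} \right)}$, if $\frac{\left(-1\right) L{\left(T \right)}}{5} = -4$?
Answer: $36$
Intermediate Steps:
$j{\left(J,h \right)} = - 3 h$
$L{\left(T \right)} = 20$ ($L{\left(T \right)} = \left(-5\right) \left(-4\right) = 20$)
$D{\left(x,U \right)} = \frac{U}{8} + \frac{x}{8}$ ($D{\left(x,U \right)} = \frac{x + U}{8} = \frac{U + x}{8} = \frac{U}{8} + \frac{x}{8}$)
$v{\left(j{\left(1,2 \right)},-3 \right)} D{\left(-1 - 3,L{\left(6 \right)} \right)} = \left(-3\right) 2 \left(-3\right) \left(\frac{1}{8} \cdot 20 + \frac{-1 - 3}{8}\right) = \left(-6\right) \left(-3\right) \left(\frac{5}{2} + \frac{-1 - 3}{8}\right) = 18 \left(\frac{5}{2} + \frac{1}{8} \left(-4\right)\right) = 18 \left(\frac{5}{2} - \frac{1}{2}\right) = 18 \cdot 2 = 36$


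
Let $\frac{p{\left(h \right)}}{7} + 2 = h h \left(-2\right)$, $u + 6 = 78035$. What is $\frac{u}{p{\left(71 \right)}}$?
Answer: $- \frac{11147}{10084} \approx -1.1054$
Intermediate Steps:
$u = 78029$ ($u = -6 + 78035 = 78029$)
$p{\left(h \right)} = -14 - 14 h^{2}$ ($p{\left(h \right)} = -14 + 7 h h \left(-2\right) = -14 + 7 h^{2} \left(-2\right) = -14 + 7 \left(- 2 h^{2}\right) = -14 - 14 h^{2}$)
$\frac{u}{p{\left(71 \right)}} = \frac{78029}{-14 - 14 \cdot 71^{2}} = \frac{78029}{-14 - 70574} = \frac{78029}{-70588} = 78029 \left(- \frac{1}{70588}\right) = - \frac{11147}{10084}$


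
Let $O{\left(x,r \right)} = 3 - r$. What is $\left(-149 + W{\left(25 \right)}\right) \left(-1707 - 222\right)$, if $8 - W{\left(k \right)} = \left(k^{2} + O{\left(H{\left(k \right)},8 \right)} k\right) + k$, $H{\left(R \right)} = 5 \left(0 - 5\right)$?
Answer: $1284714$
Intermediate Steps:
$H{\left(R \right)} = -25$ ($H{\left(R \right)} = 5 \left(-5\right) = -25$)
$W{\left(k \right)} = 8 - k^{2} + 4 k$ ($W{\left(k \right)} = 8 - \left(\left(k^{2} + \left(3 - 8\right) k\right) + k\right) = 8 - \left(\left(k^{2} - 5 k\right) + k\right) = 8 - \left(k^{2} - 4 k\right) = 8 - k^{2} + 4 k$)
$\left(-149 + W{\left(25 \right)}\right) \left(-1707 - 222\right) = \left(-149 + \left(8 - 25^{2} + 4 \cdot 25\right)\right) \left(-1707 - 222\right) = \left(-149 + \left(8 - 625 + 100\right)\right) \left(-1929\right) = \left(-149 - 517\right) \left(-1929\right) = \left(-666\right) \left(-1929\right) = 1284714$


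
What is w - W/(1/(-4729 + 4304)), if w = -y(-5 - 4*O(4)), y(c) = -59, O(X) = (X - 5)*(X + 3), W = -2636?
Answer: -1120241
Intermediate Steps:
O(X) = (-5 + X)*(3 + X)
w = 59 (w = -1*(-59) = 59)
w - W/(1/(-4729 + 4304)) = 59 - (-2636)/(1/(-4729 + 4304)) = 59 - (-2636)/(1/(-425)) = 59 - (-2636)/(-1/425) = 59 - (-2636)*(-425) = 59 - 1*1120300 = 59 - 1120300 = -1120241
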